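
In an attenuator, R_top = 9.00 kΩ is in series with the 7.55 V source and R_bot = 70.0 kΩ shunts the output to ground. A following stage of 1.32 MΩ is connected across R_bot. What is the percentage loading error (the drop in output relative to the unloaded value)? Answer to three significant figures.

0.601 %

The divider's output (Thévenin) resistance is R_top‖R_bot = 7.975 kΩ.
Fractional drop under load = R_th/(R_th + R_L) = 7.975 / (7.975 + 1320) = 0.006005.
So the output falls by 0.601 %.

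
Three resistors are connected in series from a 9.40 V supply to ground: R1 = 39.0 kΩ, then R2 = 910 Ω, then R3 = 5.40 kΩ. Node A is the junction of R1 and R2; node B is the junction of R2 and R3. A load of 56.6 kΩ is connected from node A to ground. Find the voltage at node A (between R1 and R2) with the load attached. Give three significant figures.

V ≈ 1.19 V

Below node A the series string R2+R3 = 6310 Ω sits in parallel with the 56600 Ω load: 5677 Ω.
V_A = 9.40 × 5677/(39000 + 5677) = 1.19 V.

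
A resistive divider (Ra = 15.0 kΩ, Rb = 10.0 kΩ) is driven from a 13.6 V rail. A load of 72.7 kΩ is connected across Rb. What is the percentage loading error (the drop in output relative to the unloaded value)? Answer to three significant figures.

The divider's output (Thévenin) resistance is Ra‖Rb = 6.000 kΩ.
Fractional drop under load = R_th/(R_th + R_L) = 6.000 / (6.000 + 72.7) = 0.07624.
So the output falls by 7.62 %.

7.62 %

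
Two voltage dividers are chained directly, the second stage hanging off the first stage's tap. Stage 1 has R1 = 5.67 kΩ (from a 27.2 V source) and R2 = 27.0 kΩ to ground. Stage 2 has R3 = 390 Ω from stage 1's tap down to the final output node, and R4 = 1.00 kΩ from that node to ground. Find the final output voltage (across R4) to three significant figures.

Stage 2 presents R3+R4 = 1390 Ω as a load on stage 1's tap.
Stage 1's lower leg becomes R2‖(R3+R4) = 1322 Ω, so V_mid = 27.2 × 1322/6992 = 5.143 V.
Stage 2 is itself unloaded: V_out = V_mid × R4/(R3+R4) = 5.143 × 1000/1390 = 3.70 V.

V_out ≈ 3.70 V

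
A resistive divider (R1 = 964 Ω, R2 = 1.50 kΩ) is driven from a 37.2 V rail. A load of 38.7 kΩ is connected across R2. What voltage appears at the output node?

The load sits in parallel with R2: R2‖R_L = (1500 × 38700) / (1500 + 38700) = 1444 Ω.
V_out = 37.2 × 1444 / (964 + 1444) = 37.2 × 1444/2408 = 22.3 V.

V_out ≈ 22.3 V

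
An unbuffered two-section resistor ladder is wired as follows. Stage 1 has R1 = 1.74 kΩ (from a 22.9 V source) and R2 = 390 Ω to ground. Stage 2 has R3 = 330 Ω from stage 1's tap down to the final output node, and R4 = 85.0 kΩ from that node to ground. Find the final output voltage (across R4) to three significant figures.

Stage 2 presents R3+R4 = 85330 Ω as a load on stage 1's tap.
Stage 1's lower leg becomes R2‖(R3+R4) = 388.2 Ω, so V_mid = 22.9 × 388.2/2128 = 4.177 V.
Stage 2 is itself unloaded: V_out = V_mid × R4/(R3+R4) = 4.177 × 85000/85330 = 4.16 V.

V_out ≈ 4.16 V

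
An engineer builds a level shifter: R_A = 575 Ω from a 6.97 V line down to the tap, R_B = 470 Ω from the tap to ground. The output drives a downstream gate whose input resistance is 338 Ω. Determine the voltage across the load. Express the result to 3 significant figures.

The load sits in parallel with R_B: R_B‖R_L = (470 × 338) / (470 + 338) = 196.6 Ω.
V_out = 6.97 × 196.6 / (575 + 196.6) = 6.97 × 196.6/771.6 = 1.78 V.
(Unloaded it would have been 3.13 V.)

V_out ≈ 1.78 V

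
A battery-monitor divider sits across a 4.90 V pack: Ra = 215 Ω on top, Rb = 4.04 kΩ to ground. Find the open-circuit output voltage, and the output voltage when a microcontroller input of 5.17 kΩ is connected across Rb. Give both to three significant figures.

Unloaded: 4.65 V; loaded: 4.48 V

Open-circuit: V = 4.90 × 4040/(215 + 4040) = 4.65 V.
With the load, Rb becomes Rb‖R_L = 2268 Ω, so V = 4.90 × 2268/2483 = 4.48 V.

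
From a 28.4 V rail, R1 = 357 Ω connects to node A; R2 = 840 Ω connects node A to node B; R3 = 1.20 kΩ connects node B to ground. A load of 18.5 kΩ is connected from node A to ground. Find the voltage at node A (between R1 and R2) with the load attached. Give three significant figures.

V ≈ 23.8 V

Below node A the series string R2+R3 = 2040 Ω sits in parallel with the 18500 Ω load: 1837 Ω.
V_A = 28.4 × 1837/(357 + 1837) = 23.8 V.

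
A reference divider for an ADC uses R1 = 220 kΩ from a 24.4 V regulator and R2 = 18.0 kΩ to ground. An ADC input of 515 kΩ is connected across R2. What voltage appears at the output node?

The load sits in parallel with R2: R2‖R_L = (18.0 × 515) / (18.0 + 515) = 17.39 kΩ.
V_out = 24.4 × 17.39 / (220 + 17.39) = 24.4 × 17.39/237.4 = 1.79 V.

V_out ≈ 1.79 V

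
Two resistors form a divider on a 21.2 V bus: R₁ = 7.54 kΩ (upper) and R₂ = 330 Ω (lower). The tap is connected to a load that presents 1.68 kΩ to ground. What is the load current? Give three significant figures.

R₂‖R_L = 275.8 Ω; V_out = 21.2 × 275.8/7816 = 0.7481 V.
I_L = V_out / R_L = 0.7481 / 1.68 kΩ = 0.445 mA.

I_L ≈ 0.445 mA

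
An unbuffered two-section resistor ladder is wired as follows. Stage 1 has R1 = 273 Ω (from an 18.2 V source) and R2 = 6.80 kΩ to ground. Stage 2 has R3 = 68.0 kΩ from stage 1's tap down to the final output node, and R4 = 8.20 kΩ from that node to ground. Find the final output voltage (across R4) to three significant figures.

Stage 2 presents R3+R4 = 76200 Ω as a load on stage 1's tap.
Stage 1's lower leg becomes R2‖(R3+R4) = 6243 Ω, so V_mid = 18.2 × 6243/6516 = 17.44 V.
Stage 2 is itself unloaded: V_out = V_mid × R4/(R3+R4) = 17.44 × 8200/76200 = 1.88 V.

V_out ≈ 1.88 V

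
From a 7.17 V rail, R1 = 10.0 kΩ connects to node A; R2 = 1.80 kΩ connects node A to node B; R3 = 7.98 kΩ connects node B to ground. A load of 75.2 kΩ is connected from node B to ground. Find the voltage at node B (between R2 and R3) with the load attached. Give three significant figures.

V ≈ 2.72 V

At node B, R3 is in parallel with the load: R3‖R_L = 7.214 kΩ.
Below node A the resistance is R2 + (R3‖R_L) = 9.014 kΩ, so V_A = 7.17 × 9.014/19.01 = 3.399 V.
Then V_B = V_A × (R3‖R_L)/(R2 + R3‖R_L) = 3.399 × 7.214/9.014 = 2.72 V.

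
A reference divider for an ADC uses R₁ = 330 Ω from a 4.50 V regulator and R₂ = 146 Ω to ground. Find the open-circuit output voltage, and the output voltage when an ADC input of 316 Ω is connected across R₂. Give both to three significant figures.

Open-circuit: V = 4.50 × 146/(330 + 146) = 1.38 V.
With the load, R₂ becomes R₂‖R_L = 99.86 Ω, so V = 4.50 × 99.86/429.9 = 1.05 V.

Unloaded: 1.38 V; loaded: 1.05 V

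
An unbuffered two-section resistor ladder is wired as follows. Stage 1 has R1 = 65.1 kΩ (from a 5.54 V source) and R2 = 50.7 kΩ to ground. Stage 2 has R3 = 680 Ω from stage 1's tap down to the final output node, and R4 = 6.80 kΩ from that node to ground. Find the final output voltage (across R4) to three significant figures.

V_out ≈ 0.458 V

Stage 2 presents R3+R4 = 7480 Ω as a load on stage 1's tap.
Stage 1's lower leg becomes R2‖(R3+R4) = 6518 Ω, so V_mid = 5.54 × 6518/71620 = 0.5042 V.
Stage 2 is itself unloaded: V_out = V_mid × R4/(R3+R4) = 0.5042 × 6800/7480 = 0.458 V.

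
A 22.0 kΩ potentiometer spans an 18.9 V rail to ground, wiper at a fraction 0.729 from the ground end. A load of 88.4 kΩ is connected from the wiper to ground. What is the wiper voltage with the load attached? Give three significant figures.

V ≈ 13.1 V

The wiper splits the pot into (1−α)R = 5.962 kΩ above and αR = 16.04 kΩ below.
Lower section ‖ load = 13.58 kΩ.
V_wiper = 18.9 × 13.58/(5.962 + 13.58) = 13.1 V.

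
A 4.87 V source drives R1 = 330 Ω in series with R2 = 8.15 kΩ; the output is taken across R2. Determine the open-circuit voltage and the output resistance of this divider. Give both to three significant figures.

V_th = 4.68 V, R_th = 317 Ω

V_th is the open-circuit tap voltage: 4.87 × 8150/(330 + 8150) = 4.68 V.
With the supply zeroed, R1 and R2 appear in parallel from the tap: R_th = R1‖R2 = (330 × 8150)/8480 = 317 Ω.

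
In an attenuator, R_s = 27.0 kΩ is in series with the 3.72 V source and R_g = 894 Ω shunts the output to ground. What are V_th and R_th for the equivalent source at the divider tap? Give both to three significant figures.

V_th is the open-circuit tap voltage: 3.72 × 894/(27000 + 894) = 0.119 V.
With the supply zeroed, R_s and R_g appear in parallel from the tap: R_th = R_s‖R_g = (27000 × 894)/27890 = 865 Ω.

V_th = 0.119 V, R_th = 865 Ω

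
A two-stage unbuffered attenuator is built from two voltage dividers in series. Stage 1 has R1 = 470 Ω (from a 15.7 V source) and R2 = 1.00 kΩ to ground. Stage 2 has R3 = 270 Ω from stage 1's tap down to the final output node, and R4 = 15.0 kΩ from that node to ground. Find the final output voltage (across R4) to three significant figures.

Stage 2 presents R3+R4 = 15270 Ω as a load on stage 1's tap.
Stage 1's lower leg becomes R2‖(R3+R4) = 938.5 Ω, so V_mid = 15.7 × 938.5/1409 = 10.46 V.
Stage 2 is itself unloaded: V_out = V_mid × R4/(R3+R4) = 10.46 × 15000/15270 = 10.3 V.

V_out ≈ 10.3 V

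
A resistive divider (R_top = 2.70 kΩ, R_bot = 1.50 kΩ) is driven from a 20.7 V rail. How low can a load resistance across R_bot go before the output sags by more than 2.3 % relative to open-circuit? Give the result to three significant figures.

Output resistance R_th = R_top‖R_bot = (2700 × 1500)/4200 = 964.3 Ω.
The fractional drop is R_th/(R_th + R_L); requiring this ≤ 0.0230 gives R_L ≥ R_th(1/0.0230 − 1) = 964.3 × 42.48 = 41.0 kΩ.

R_L(min) ≈ 41.0 kΩ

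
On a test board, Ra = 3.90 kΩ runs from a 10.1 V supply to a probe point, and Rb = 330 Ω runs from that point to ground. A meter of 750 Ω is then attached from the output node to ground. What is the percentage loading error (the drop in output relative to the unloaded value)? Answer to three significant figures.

28.9 %

Unloaded V = 10.1 × 330/4230 = 0.7879 V.
Loaded: Rb‖R_L = 229.2 Ω, giving V = 10.1 × 229.2/4129 = 0.5605 V.
Drop = (0.7879 − 0.5605) / 0.7879 = 28.9 %.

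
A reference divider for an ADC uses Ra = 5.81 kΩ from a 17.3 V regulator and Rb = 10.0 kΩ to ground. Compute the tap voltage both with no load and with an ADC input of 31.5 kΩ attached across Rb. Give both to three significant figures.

Unloaded: 10.9 V; loaded: 9.80 V

Open-circuit: V = 17.3 × 10.0/(5.81 + 10.0) = 10.9 V.
With the load, Rb becomes Rb‖R_L = 7.590 kΩ, so V = 17.3 × 7.590/13.40 = 9.80 V.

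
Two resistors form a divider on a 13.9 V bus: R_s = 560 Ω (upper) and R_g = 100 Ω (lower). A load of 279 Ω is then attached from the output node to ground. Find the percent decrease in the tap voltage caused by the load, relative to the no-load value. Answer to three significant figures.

23.3 %

The divider's output (Thévenin) resistance is R_s‖R_g = 84.85 Ω.
Fractional drop under load = R_th/(R_th + R_L) = 84.85 / (84.85 + 279) = 0.2332.
So the output falls by 23.3 %.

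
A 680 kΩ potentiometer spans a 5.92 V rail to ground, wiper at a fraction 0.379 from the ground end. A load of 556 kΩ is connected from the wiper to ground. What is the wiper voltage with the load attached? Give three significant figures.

V ≈ 1.74 V

The wiper splits the pot into (1−α)R = 422.3 kΩ above and αR = 257.7 kΩ below.
Lower section ‖ load = 176.1 kΩ.
V_wiper = 5.92 × 176.1/(422.3 + 176.1) = 1.74 V.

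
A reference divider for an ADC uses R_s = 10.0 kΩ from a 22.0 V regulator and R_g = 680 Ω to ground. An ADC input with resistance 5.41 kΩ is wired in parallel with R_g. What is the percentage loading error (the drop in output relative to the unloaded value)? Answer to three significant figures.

Unloaded V = 22.0 × 680/10680 = 1.4007 V.
Loaded: R_g‖R_L = 604.1 Ω, giving V = 22.0 × 604.1/10600 = 1.2533 V.
Drop = (1.4007 − 1.2533) / 1.4007 = 10.5 %.

10.5 %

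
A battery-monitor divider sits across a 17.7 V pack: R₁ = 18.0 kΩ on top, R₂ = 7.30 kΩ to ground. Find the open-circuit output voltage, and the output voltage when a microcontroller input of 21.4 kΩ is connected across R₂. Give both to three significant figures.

Open-circuit: V = 17.7 × 7.30/(18.0 + 7.30) = 5.11 V.
With the load, R₂ becomes R₂‖R_L = 5.443 kΩ, so V = 17.7 × 5.443/23.44 = 4.11 V.

Unloaded: 5.11 V; loaded: 4.11 V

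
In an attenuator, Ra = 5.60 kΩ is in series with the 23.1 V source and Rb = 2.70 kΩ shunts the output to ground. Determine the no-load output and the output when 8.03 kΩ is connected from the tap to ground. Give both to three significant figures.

Unloaded: 7.51 V; loaded: 6.12 V

Open-circuit: V = 23.1 × 2.70/(5.60 + 2.70) = 7.51 V.
With the load, Rb becomes Rb‖R_L = 2.021 kΩ, so V = 23.1 × 2.021/7.621 = 6.12 V.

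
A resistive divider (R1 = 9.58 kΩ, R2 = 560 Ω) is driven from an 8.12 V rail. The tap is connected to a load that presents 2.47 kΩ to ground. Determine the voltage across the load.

The load sits in parallel with R2: R2‖R_L = (560 × 2470) / (560 + 2470) = 456.5 Ω.
V_out = 8.12 × 456.5 / (9580 + 456.5) = 8.12 × 456.5/10040 = 0.369 V.
(Unloaded it would have been 0.448 V.)

V_out ≈ 0.369 V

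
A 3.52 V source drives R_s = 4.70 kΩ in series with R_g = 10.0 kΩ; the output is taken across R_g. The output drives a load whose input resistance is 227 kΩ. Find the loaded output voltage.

The load sits in parallel with R_g: R_g‖R_L = (10.0 × 227) / (10.0 + 227) = 9.578 kΩ.
V_out = 3.52 × 9.578 / (4.70 + 9.578) = 3.52 × 9.578/14.28 = 2.36 V.

V_out ≈ 2.36 V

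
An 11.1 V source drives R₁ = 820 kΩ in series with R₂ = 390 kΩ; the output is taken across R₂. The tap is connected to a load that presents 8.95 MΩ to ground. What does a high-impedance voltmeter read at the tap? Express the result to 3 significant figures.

V_out ≈ 3.48 V

The load sits in parallel with R₂: R₂‖R_L = (390 × 8950) / (390 + 8950) = 373.7 kΩ.
V_out = 11.1 × 373.7 / (820 + 373.7) = 11.1 × 373.7/1194 = 3.48 V.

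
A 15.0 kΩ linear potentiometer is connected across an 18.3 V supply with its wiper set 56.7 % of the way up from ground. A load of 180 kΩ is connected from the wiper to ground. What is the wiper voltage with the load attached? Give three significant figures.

V ≈ 10.2 V

The wiper splits the pot into (1−α)R = 6.495 kΩ above and αR = 8.505 kΩ below.
Lower section ‖ load = 8.121 kΩ.
V_wiper = 18.3 × 8.121/(6.495 + 8.121) = 10.2 V.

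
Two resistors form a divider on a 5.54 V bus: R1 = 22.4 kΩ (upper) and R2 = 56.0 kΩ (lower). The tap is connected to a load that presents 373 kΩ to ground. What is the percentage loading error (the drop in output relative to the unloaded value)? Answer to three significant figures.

The divider's output (Thévenin) resistance is R1‖R2 = 16.00 kΩ.
Fractional drop under load = R_th/(R_th + R_L) = 16.00 / (16.00 + 373) = 0.04113.
So the output falls by 4.11 %.

4.11 %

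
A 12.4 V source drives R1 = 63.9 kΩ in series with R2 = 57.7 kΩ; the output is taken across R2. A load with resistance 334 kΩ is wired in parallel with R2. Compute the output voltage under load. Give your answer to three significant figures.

The load sits in parallel with R2: R2‖R_L = (57.7 × 334) / (57.7 + 334) = 49.20 kΩ.
V_out = 12.4 × 49.20 / (63.9 + 49.20) = 12.4 × 49.20/113.1 = 5.39 V.

V_out ≈ 5.39 V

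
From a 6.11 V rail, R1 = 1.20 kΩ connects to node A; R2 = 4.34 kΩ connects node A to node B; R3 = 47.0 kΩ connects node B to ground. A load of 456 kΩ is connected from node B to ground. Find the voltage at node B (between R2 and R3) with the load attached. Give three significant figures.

At node B, R3 is in parallel with the load: R3‖R_L = 42.61 kΩ.
Below node A the resistance is R2 + (R3‖R_L) = 46.95 kΩ, so V_A = 6.11 × 46.95/48.15 = 5.958 V.
Then V_B = V_A × (R3‖R_L)/(R2 + R3‖R_L) = 5.958 × 42.61/46.95 = 5.41 V.

V ≈ 5.41 V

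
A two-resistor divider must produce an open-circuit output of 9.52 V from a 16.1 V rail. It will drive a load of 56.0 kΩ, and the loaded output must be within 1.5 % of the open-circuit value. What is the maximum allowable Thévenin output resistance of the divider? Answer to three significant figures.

Loading drop = R_th/(R_th + R_L) ≤ 0.0150, so R_th ≤ R_L · ε/(1−ε) = 56.0 kΩ × 0.0150/0.9850 = 853 Ω.
(Any R1, R2 with R2/(R1+R2) = 0.591 and R1‖R2 ≤ 853 Ω will meet the spec.)

R_th ≤ 853 Ω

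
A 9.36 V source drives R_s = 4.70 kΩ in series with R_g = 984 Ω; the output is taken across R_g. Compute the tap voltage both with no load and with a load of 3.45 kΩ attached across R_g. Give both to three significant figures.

Open-circuit: V = 9.36 × 984/(4700 + 984) = 1.62 V.
With the load, R_g becomes R_g‖R_L = 765.6 Ω, so V = 9.36 × 765.6/5466 = 1.31 V.

Unloaded: 1.62 V; loaded: 1.31 V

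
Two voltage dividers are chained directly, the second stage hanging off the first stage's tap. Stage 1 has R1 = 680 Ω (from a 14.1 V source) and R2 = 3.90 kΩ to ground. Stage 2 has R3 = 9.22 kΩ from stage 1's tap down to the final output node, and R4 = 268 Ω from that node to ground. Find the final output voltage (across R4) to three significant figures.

V_out ≈ 0.320 V

Stage 2 presents R3+R4 = 9488 Ω as a load on stage 1's tap.
Stage 1's lower leg becomes R2‖(R3+R4) = 2764 Ω, so V_mid = 14.1 × 2764/3444 = 11.32 V.
Stage 2 is itself unloaded: V_out = V_mid × R4/(R3+R4) = 11.32 × 268/9488 = 0.320 V.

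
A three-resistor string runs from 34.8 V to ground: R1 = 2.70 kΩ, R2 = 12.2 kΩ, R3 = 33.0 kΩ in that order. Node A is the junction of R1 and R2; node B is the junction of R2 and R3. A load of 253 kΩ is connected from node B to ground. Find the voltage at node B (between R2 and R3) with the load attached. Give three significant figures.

At node B, R3 is in parallel with the load: R3‖R_L = 29.19 kΩ.
Below node A the resistance is R2 + (R3‖R_L) = 41.39 kΩ, so V_A = 34.8 × 41.39/44.09 = 32.67 V.
Then V_B = V_A × (R3‖R_L)/(R2 + R3‖R_L) = 32.67 × 29.19/41.39 = 23.0 V.

V ≈ 23.0 V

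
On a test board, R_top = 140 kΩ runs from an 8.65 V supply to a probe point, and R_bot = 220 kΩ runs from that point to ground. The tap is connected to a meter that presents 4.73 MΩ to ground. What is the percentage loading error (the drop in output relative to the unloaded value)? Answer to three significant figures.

The divider's output (Thévenin) resistance is R_top‖R_bot = 85.56 kΩ.
Fractional drop under load = R_th/(R_th + R_L) = 85.56 / (85.56 + 4730) = 0.01777.
So the output falls by 1.78 %.

1.78 %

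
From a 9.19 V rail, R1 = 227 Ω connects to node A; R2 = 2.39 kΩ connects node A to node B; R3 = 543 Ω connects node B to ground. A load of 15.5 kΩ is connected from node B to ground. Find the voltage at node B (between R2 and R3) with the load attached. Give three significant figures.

V ≈ 1.53 V

At node B, R3 is in parallel with the load: R3‖R_L = 524.6 Ω.
Below node A the resistance is R2 + (R3‖R_L) = 2915 Ω, so V_A = 9.19 × 2915/3142 = 8.526 V.
Then V_B = V_A × (R3‖R_L)/(R2 + R3‖R_L) = 8.526 × 524.6/2915 = 1.53 V.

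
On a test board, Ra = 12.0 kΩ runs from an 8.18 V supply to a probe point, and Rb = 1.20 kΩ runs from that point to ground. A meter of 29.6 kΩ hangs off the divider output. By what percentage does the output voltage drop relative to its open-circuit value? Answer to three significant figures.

3.55 %

The divider's output (Thévenin) resistance is Ra‖Rb = 1.091 kΩ.
Fractional drop under load = R_th/(R_th + R_L) = 1.091 / (1.091 + 29.6) = 0.03555.
So the output falls by 3.55 %.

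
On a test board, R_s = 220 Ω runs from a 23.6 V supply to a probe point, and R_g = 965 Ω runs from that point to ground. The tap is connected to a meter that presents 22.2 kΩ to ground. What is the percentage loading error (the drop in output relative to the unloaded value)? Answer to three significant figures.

0.801 %

The divider's output (Thévenin) resistance is R_s‖R_g = 179.2 Ω.
Fractional drop under load = R_th/(R_th + R_L) = 179.2 / (179.2 + 22200) = 0.008005.
So the output falls by 0.801 %.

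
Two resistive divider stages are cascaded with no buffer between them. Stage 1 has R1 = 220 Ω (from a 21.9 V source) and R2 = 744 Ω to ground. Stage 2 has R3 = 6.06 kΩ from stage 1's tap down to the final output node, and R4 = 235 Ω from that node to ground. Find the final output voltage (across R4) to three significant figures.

V_out ≈ 0.614 V

Stage 2 presents R3+R4 = 6295 Ω as a load on stage 1's tap.
Stage 1's lower leg becomes R2‖(R3+R4) = 665.4 Ω, so V_mid = 21.9 × 665.4/885.4 = 16.46 V.
Stage 2 is itself unloaded: V_out = V_mid × R4/(R3+R4) = 16.46 × 235/6295 = 0.614 V.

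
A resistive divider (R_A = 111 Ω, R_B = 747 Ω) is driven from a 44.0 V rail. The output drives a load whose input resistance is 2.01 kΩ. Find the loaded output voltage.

V_out ≈ 36.6 V

The load sits in parallel with R_B: R_B‖R_L = (747 × 2010) / (747 + 2010) = 544.6 Ω.
V_out = 44.0 × 544.6 / (111 + 544.6) = 44.0 × 544.6/655.6 = 36.6 V.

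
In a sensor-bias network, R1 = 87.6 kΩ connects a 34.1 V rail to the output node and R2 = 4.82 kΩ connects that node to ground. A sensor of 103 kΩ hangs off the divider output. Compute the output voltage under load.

The load sits in parallel with R2: R2‖R_L = (4.82 × 103) / (4.82 + 103) = 4.605 kΩ.
V_out = 34.1 × 4.605 / (87.6 + 4.605) = 34.1 × 4.605/92.20 = 1.70 V.

V_out ≈ 1.70 V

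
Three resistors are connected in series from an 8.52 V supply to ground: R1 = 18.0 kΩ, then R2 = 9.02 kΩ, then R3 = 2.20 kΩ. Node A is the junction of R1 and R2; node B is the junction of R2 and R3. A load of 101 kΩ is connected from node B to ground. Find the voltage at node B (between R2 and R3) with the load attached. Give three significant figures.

At node B, R3 is in parallel with the load: R3‖R_L = 2.153 kΩ.
Below node A the resistance is R2 + (R3‖R_L) = 11.17 kΩ, so V_A = 8.52 × 11.17/29.17 = 3.263 V.
Then V_B = V_A × (R3‖R_L)/(R2 + R3‖R_L) = 3.263 × 2.153/11.17 = 0.629 V.

V ≈ 0.629 V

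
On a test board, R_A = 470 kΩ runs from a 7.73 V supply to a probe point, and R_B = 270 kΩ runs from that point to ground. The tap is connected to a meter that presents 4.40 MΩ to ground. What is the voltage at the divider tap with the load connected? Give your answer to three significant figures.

V_out ≈ 2.71 V

The load sits in parallel with R_B: R_B‖R_L = (270 × 4400) / (270 + 4400) = 254.4 kΩ.
V_out = 7.73 × 254.4 / (470 + 254.4) = 7.73 × 254.4/724.4 = 2.71 V.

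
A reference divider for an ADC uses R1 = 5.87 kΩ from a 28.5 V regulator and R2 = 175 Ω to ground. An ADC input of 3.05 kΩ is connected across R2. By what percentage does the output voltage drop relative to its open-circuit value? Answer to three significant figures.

The divider's output (Thévenin) resistance is R1‖R2 = 169.9 Ω.
Fractional drop under load = R_th/(R_th + R_L) = 169.9 / (169.9 + 3050) = 0.05278.
So the output falls by 5.28 %.

5.28 %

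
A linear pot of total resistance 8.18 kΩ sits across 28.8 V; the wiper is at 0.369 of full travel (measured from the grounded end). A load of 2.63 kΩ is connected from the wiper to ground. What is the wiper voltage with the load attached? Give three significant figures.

V ≈ 6.16 V

The wiper splits the pot into (1−α)R = 5.162 kΩ above and αR = 3.018 kΩ below.
Lower section ‖ load = 1.405 kΩ.
V_wiper = 28.8 × 1.405/(5.162 + 1.405) = 6.16 V.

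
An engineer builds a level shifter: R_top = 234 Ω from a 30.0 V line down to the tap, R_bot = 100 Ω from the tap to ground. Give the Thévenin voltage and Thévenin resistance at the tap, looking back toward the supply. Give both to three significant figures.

V_th = 8.98 V, R_th = 70.1 Ω

V_th is the open-circuit tap voltage: 30.0 × 100/(234 + 100) = 8.98 V.
With the supply zeroed, R_top and R_bot appear in parallel from the tap: R_th = R_top‖R_bot = (234 × 100)/334.0 = 70.1 Ω.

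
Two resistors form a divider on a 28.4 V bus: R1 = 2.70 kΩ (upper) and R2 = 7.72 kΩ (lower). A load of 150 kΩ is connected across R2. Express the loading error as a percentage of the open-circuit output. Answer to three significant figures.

1.32 %

The divider's output (Thévenin) resistance is R1‖R2 = 2.000 kΩ.
Fractional drop under load = R_th/(R_th + R_L) = 2.000 / (2.000 + 150) = 0.01316.
So the output falls by 1.32 %.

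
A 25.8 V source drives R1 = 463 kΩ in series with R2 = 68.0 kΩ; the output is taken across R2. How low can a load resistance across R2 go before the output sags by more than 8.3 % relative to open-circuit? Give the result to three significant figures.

R_L(min) ≈ 655 kΩ

Output resistance R_th = R1‖R2 = (463 × 68.0)/531.0 = 59.29 kΩ.
The fractional drop is R_th/(R_th + R_L); requiring this ≤ 0.0830 gives R_L ≥ R_th(1/0.0830 − 1) = 59.29 × 11.05 = 655 kΩ.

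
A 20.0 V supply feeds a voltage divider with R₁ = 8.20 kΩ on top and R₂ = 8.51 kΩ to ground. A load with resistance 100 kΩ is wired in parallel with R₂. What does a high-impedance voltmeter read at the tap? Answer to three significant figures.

V_out ≈ 9.78 V

The load sits in parallel with R₂: R₂‖R_L = (8.51 × 100) / (8.51 + 100) = 7.843 kΩ.
V_out = 20.0 × 7.843 / (8.20 + 7.843) = 20.0 × 7.843/16.04 = 9.78 V.
(Unloaded it would have been 10.2 V.)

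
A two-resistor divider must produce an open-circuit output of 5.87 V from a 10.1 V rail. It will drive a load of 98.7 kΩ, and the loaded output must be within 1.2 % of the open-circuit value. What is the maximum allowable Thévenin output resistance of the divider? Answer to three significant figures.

R_th ≤ 1.20 kΩ

Loading drop = R_th/(R_th + R_L) ≤ 0.0120, so R_th ≤ R_L · ε/(1−ε) = 98.7 kΩ × 0.0120/0.9880 = 1.20 kΩ.
(Any R1, R2 with R2/(R1+R2) = 0.581 and R1‖R2 ≤ 1.20 kΩ will meet the spec.)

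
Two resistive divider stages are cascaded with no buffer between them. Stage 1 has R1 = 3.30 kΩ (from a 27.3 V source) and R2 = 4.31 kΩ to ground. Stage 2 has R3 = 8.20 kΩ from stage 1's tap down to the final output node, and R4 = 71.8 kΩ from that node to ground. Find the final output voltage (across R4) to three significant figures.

V_out ≈ 13.6 V

Stage 2 presents R3+R4 = 80.00 kΩ as a load on stage 1's tap.
Stage 1's lower leg becomes R2‖(R3+R4) = 4.090 kΩ, so V_mid = 27.3 × 4.090/7.390 = 15.11 V.
Stage 2 is itself unloaded: V_out = V_mid × R4/(R3+R4) = 15.11 × 71.8/80.00 = 13.6 V.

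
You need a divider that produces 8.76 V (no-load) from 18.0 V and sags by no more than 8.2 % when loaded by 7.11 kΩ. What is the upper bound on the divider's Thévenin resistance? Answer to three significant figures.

Loading drop = R_th/(R_th + R_L) ≤ 0.0820, so R_th ≤ R_L · ε/(1−ε) = 7.11 kΩ × 0.0820/0.9180 = 635 Ω.
(Any R1, R2 with R2/(R1+R2) = 0.487 and R1‖R2 ≤ 635 Ω will meet the spec.)

R_th ≤ 635 Ω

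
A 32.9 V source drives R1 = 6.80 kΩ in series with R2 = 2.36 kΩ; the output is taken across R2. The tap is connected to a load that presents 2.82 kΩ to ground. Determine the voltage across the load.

The load sits in parallel with R2: R2‖R_L = (2.36 × 2.82) / (2.36 + 2.82) = 1.285 kΩ.
V_out = 32.9 × 1.285 / (6.80 + 1.285) = 32.9 × 1.285/8.085 = 5.23 V.

V_out ≈ 5.23 V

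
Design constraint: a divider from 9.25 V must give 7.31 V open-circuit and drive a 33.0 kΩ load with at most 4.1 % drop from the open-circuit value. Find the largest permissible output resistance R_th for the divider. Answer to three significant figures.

R_th ≤ 1.41 kΩ

Loading drop = R_th/(R_th + R_L) ≤ 0.0410, so R_th ≤ R_L · ε/(1−ε) = 33.0 kΩ × 0.0410/0.9590 = 1.41 kΩ.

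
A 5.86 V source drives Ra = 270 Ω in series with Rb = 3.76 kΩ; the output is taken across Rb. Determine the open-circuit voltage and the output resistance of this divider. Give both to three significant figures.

V_th is the open-circuit tap voltage: 5.86 × 3760/(270 + 3760) = 5.47 V.
With the supply zeroed, Ra and Rb appear in parallel from the tap: R_th = Ra‖Rb = (270 × 3760)/4030 = 252 Ω.

V_th = 5.47 V, R_th = 252 Ω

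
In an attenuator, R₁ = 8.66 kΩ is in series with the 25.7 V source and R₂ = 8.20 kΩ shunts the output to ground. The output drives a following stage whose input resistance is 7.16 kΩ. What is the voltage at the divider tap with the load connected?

V_out ≈ 7.87 V

The load sits in parallel with R₂: R₂‖R_L = (8.20 × 7.16) / (8.20 + 7.16) = 3.822 kΩ.
V_out = 25.7 × 3.822 / (8.66 + 3.822) = 25.7 × 3.822/12.48 = 7.87 V.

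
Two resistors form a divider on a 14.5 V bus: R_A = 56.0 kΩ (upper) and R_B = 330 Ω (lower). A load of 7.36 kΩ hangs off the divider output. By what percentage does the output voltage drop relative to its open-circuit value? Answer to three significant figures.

The divider's output (Thévenin) resistance is R_A‖R_B = 328.1 Ω.
Fractional drop under load = R_th/(R_th + R_L) = 328.1 / (328.1 + 7360) = 0.04267.
So the output falls by 4.27 %.

4.27 %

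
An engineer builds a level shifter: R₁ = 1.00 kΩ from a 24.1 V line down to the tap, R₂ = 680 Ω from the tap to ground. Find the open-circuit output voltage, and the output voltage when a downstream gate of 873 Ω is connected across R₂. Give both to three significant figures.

Unloaded: 9.75 V; loaded: 6.66 V

Open-circuit: V = 24.1 × 680/(1000 + 680) = 9.75 V.
With the load, R₂ becomes R₂‖R_L = 382.3 Ω, so V = 24.1 × 382.3/1382 = 6.66 V.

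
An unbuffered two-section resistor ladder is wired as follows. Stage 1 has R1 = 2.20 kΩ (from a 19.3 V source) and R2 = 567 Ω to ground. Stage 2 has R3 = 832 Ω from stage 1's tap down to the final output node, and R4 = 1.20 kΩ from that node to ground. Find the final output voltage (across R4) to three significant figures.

Stage 2 presents R3+R4 = 2032 Ω as a load on stage 1's tap.
Stage 1's lower leg becomes R2‖(R3+R4) = 443.3 Ω, so V_mid = 19.3 × 443.3/2643 = 3.237 V.
Stage 2 is itself unloaded: V_out = V_mid × R4/(R3+R4) = 3.237 × 1200/2032 = 1.91 V.

V_out ≈ 1.91 V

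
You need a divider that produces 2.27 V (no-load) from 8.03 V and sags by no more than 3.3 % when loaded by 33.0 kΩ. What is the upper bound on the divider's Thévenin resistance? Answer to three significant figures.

R_th ≤ 1.13 kΩ

Loading drop = R_th/(R_th + R_L) ≤ 0.0330, so R_th ≤ R_L · ε/(1−ε) = 33.0 kΩ × 0.0330/0.9670 = 1.13 kΩ.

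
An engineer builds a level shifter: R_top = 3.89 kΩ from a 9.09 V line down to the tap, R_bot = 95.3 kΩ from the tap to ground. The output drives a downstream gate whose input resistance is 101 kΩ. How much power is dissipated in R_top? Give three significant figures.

P ≈ 0.115 mW

Total resistance from the source is R_top + (R_bot‖R_L) = 52.92 kΩ, so I = 9.09/52.92 kΩ = 0.1718 mA.
P = I²·R_top = (0.1718 mA)² × 3.89 kΩ = 0.115 mW.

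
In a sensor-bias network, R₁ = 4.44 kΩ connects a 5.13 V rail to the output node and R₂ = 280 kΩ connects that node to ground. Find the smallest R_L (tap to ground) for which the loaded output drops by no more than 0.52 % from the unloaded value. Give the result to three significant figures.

Output resistance R_th = R₁‖R₂ = (4.44 × 280)/284.4 = 4.371 kΩ.
The fractional drop is R_th/(R_th + R_L); requiring this ≤ 0.00520 gives R_L ≥ R_th(1/0.00520 − 1) = 4.371 × 191.3 = 836 kΩ.

R_L(min) ≈ 836 kΩ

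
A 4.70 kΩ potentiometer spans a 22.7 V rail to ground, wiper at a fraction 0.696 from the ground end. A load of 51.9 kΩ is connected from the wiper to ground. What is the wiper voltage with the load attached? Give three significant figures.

V ≈ 15.5 V

The wiper splits the pot into (1−α)R = 1.429 kΩ above and αR = 3.271 kΩ below.
Lower section ‖ load = 3.077 kΩ.
V_wiper = 22.7 × 3.077/(1.429 + 3.077) = 15.5 V.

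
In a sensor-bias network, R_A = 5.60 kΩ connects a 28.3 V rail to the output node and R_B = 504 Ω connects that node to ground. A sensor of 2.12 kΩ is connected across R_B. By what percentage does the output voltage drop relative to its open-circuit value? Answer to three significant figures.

17.9 %

The divider's output (Thévenin) resistance is R_A‖R_B = 462.4 Ω.
Fractional drop under load = R_th/(R_th + R_L) = 462.4 / (462.4 + 2120) = 0.1791.
So the output falls by 17.9 %.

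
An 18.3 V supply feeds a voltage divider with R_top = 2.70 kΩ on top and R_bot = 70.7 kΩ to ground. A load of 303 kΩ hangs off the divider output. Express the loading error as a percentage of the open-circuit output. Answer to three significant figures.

The divider's output (Thévenin) resistance is R_top‖R_bot = 2.601 kΩ.
Fractional drop under load = R_th/(R_th + R_L) = 2.601 / (2.601 + 303) = 0.008510.
So the output falls by 0.851 %.

0.851 %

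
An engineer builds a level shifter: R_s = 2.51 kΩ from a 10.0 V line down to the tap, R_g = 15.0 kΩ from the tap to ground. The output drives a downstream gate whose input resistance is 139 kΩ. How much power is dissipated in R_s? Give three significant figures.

P ≈ 0.974 mW

Total resistance from the source is R_s + (R_g‖R_L) = 16.05 kΩ, so I = 10.0/16.05 kΩ = 0.6231 mA.
P = I²·R_s = (0.6231 mA)² × 2.51 kΩ = 0.974 mW.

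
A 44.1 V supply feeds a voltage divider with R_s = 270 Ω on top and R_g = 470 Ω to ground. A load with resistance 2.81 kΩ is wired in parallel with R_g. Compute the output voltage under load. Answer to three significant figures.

V_out ≈ 26.4 V

The load sits in parallel with R_g: R_g‖R_L = (470 × 2810) / (470 + 2810) = 402.7 Ω.
V_out = 44.1 × 402.7 / (270 + 402.7) = 44.1 × 402.7/672.7 = 26.4 V.
(Unloaded it would have been 28.0 V.)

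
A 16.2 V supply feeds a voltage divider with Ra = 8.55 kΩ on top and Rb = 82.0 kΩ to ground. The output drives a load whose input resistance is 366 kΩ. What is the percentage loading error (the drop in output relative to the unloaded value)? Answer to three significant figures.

The divider's output (Thévenin) resistance is Ra‖Rb = 7.743 kΩ.
Fractional drop under load = R_th/(R_th + R_L) = 7.743 / (7.743 + 366) = 0.02072.
So the output falls by 2.07 %.

2.07 %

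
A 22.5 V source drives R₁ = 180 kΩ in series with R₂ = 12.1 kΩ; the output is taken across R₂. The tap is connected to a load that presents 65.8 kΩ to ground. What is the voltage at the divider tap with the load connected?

V_out ≈ 1.21 V

The load sits in parallel with R₂: R₂‖R_L = (12.1 × 65.8) / (12.1 + 65.8) = 10.22 kΩ.
V_out = 22.5 × 10.22 / (180 + 10.22) = 22.5 × 10.22/190.2 = 1.21 V.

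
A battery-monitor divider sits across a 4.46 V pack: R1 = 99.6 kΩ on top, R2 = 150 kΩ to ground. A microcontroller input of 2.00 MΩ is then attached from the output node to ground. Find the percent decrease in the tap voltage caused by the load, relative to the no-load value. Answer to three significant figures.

2.91 %

The divider's output (Thévenin) resistance is R1‖R2 = 59.86 kΩ.
Fractional drop under load = R_th/(R_th + R_L) = 59.86 / (59.86 + 2000) = 0.02906.
So the output falls by 2.91 %.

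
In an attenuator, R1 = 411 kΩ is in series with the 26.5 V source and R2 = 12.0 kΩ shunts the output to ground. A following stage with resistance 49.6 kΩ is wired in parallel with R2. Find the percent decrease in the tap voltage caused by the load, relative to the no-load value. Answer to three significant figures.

The divider's output (Thévenin) resistance is R1‖R2 = 11.66 kΩ.
Fractional drop under load = R_th/(R_th + R_L) = 11.66 / (11.66 + 49.6) = 0.1903.
So the output falls by 19.0 %.

19.0 %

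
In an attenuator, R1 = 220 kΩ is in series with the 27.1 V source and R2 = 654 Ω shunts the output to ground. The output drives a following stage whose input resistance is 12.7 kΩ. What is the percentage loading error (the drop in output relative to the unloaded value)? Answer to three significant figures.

4.88 %

The divider's output (Thévenin) resistance is R1‖R2 = 652.1 Ω.
Fractional drop under load = R_th/(R_th + R_L) = 652.1 / (652.1 + 12700) = 0.04884.
So the output falls by 4.88 %.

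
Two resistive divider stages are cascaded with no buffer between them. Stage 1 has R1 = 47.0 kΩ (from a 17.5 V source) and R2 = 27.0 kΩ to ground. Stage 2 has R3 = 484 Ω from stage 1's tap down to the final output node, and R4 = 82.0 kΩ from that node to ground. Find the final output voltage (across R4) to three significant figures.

V_out ≈ 5.26 V

Stage 2 presents R3+R4 = 82480 Ω as a load on stage 1's tap.
Stage 1's lower leg becomes R2‖(R3+R4) = 20340 Ω, so V_mid = 17.5 × 20340/67340 = 5.286 V.
Stage 2 is itself unloaded: V_out = V_mid × R4/(R3+R4) = 5.286 × 82000/82480 = 5.26 V.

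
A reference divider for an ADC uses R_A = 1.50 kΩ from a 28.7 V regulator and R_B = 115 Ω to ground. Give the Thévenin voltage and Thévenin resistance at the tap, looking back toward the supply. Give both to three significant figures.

V_th = 2.04 V, R_th = 107 Ω

V_th is the open-circuit tap voltage: 28.7 × 115/(1500 + 115) = 2.04 V.
With the supply zeroed, R_A and R_B appear in parallel from the tap: R_th = R_A‖R_B = (1500 × 115)/1615 = 107 Ω.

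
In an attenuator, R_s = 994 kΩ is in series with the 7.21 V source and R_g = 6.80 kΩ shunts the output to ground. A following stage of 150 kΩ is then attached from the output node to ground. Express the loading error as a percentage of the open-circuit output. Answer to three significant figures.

The divider's output (Thévenin) resistance is R_s‖R_g = 6.754 kΩ.
Fractional drop under load = R_th/(R_th + R_L) = 6.754 / (6.754 + 150) = 0.04309.
So the output falls by 4.31 %.

4.31 %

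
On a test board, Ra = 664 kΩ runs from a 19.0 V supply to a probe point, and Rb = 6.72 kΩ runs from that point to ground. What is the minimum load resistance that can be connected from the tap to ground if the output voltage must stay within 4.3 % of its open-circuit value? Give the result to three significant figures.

Output resistance R_th = Ra‖Rb = (664 × 6.72)/670.7 = 6.653 kΩ.
The fractional drop is R_th/(R_th + R_L); requiring this ≤ 0.0430 gives R_L ≥ R_th(1/0.0430 − 1) = 6.653 × 22.26 = 148 kΩ.

R_L(min) ≈ 148 kΩ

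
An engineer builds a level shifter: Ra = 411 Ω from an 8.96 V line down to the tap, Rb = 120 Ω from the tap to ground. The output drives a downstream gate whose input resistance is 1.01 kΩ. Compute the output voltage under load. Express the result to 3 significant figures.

V_out ≈ 1.85 V

The load sits in parallel with Rb: Rb‖R_L = (120 × 1010) / (120 + 1010) = 107.3 Ω.
V_out = 8.96 × 107.3 / (411 + 107.3) = 8.96 × 107.3/518.3 = 1.85 V.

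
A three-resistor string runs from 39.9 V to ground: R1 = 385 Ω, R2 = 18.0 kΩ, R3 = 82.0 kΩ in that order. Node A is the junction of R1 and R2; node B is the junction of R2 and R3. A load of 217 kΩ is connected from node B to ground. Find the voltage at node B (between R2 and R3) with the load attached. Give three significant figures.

V ≈ 30.5 V

At node B, R3 is in parallel with the load: R3‖R_L = 59510 Ω.
Below node A the resistance is R2 + (R3‖R_L) = 77510 Ω, so V_A = 39.9 × 77510/77900 = 39.70 V.
Then V_B = V_A × (R3‖R_L)/(R2 + R3‖R_L) = 39.70 × 59510/77510 = 30.5 V.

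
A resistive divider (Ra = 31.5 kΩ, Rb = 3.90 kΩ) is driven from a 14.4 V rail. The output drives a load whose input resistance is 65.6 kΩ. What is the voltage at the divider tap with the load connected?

V_out ≈ 1.51 V

The load sits in parallel with Rb: Rb‖R_L = (3.90 × 65.6) / (3.90 + 65.6) = 3.681 kΩ.
V_out = 14.4 × 3.681 / (31.5 + 3.681) = 14.4 × 3.681/35.18 = 1.51 V.
(Unloaded it would have been 1.59 V.)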